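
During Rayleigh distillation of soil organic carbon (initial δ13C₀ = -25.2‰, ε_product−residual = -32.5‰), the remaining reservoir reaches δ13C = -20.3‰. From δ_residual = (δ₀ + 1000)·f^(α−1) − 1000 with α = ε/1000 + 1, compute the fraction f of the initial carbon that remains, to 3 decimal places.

0.857

α − 1 = ε/1000 = -0.0325
(δ_res + 1000)/(δ₀ + 1000) = (-20.3 + 1000)/(-25.2 + 1000) = 979.7/974.8 = 1.005027
f = 1.005027^(1/-0.0325) = exp(ln(1.005027)/-0.0325) = exp(0.00501/-0.0325)
f = exp(-0.1543) = 0.8570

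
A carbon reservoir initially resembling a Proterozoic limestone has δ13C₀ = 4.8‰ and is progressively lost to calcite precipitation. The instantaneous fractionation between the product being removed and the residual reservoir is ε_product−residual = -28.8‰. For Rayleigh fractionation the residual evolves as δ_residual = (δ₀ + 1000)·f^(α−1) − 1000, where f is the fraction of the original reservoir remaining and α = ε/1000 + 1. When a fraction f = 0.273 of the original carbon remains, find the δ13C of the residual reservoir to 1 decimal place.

Rayleigh residual: δ_res = (δ₀ + 1000)·f^(α−1) − 1000
α = ε/1000 + 1 = 0.97120, so α − 1 = -0.02880
f^(α−1) = 0.273^(-0.02880) = 1.038098
δ_res = (4.8 + 1000) × 1.038098 − 1000 = 1043.081 − 1000 = 43.08‰

43.1‰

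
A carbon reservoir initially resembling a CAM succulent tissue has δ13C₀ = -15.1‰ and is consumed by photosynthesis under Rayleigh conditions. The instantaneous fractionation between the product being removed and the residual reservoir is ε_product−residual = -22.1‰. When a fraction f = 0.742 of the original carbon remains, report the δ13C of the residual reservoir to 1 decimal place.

-8.6‰

Rayleigh residual: δ_res = (δ₀ + 1000)·f^(α−1) − 1000
α = ε/1000 + 1 = 0.97790, so α − 1 = -0.02210
f^(α−1) = 0.742^(-0.02210) = 1.006617
δ_res = (-15.1 + 1000) × 1.006617 − 1000 = 991.417 − 1000 = -8.58‰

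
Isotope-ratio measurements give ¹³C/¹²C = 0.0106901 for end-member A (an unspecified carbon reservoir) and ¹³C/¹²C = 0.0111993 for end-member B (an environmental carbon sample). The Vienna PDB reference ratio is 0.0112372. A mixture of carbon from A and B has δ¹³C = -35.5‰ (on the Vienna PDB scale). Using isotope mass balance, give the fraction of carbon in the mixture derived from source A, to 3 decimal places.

δ_A = (0.0106901/0.0112372 − 1)×1000 = (0.951313 − 1)×1000 = -48.687‰
δ_B = (0.0111993/0.0112372 − 1)×1000 = (0.996627 − 1)×1000 = -3.373‰
f_A = (δ_mix − δ_B)/(δ_A − δ_B) = (-35.5 − (-3.373))/(-48.687 − (-3.373))
f_A = -32.127 / -45.314 = 0.7090

0.709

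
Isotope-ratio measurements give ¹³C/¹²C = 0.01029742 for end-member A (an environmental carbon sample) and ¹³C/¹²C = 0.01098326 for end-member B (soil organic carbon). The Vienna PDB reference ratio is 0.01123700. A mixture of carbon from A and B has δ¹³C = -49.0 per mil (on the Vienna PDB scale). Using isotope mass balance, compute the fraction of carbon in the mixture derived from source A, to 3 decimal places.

0.433

δ_A = (0.01029742/0.01123700 − 1)×1000 = (0.916385 − 1)×1000 = -83.615 per mil
δ_B = (0.01098326/0.01123700 − 1)×1000 = (0.977419 − 1)×1000 = -22.581 per mil
f_A = (δ_mix − δ_B)/(δ_A − δ_B) = (-49.0 − (-22.581))/(-83.615 − (-22.581))
f_A = -26.419 / -61.034 = 0.4329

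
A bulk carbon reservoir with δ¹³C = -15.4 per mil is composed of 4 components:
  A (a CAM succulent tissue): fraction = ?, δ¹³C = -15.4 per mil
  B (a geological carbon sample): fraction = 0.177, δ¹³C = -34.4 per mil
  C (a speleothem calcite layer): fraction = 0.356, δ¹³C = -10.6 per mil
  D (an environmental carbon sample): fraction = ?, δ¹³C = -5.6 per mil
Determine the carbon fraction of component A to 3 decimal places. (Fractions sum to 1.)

0.298

Let f_A and f_D be the unknown fractions; fractions sum to 1 so f_A + f_D = 0.467.
Mass balance: Σ fᵢ·δᵢ = δ_bulk ⇒ f_A·(-15.4) + f_D·(-5.6) = -15.4 − (-9.862) = -5.538
Substitute f_D = 0.467 − f_A:
f_A·(-15.4 − -5.6) = -5.538 − 0.467×(-5.6) = -2.922
f_A = -2.922 / -9.8 = 0.2982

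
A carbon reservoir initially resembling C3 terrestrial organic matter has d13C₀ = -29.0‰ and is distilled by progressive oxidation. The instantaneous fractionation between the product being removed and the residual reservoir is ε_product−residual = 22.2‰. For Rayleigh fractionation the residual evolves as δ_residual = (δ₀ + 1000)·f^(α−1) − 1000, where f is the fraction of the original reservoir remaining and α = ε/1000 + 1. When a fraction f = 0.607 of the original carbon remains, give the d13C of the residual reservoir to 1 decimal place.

Rayleigh residual: δ_res = (δ₀ + 1000)·f^(α−1) − 1000
α = ε/1000 + 1 = 1.02220, so α − 1 = 0.02220
f^(α−1) = 0.607^(0.02220) = 0.988978
δ_res = (-29.0 + 1000) × 0.988978 − 1000 = 960.298 − 1000 = -39.70‰

-39.7‰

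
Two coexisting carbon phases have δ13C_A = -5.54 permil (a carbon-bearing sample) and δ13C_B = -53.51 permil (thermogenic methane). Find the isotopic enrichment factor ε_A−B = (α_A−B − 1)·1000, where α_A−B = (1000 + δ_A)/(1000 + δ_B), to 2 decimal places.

α_A−B = (1000 + -5.54) / (1000 + -53.51) = 994.46 / 946.49 = 1.050682
ε_A−B = (1.050682 − 1) × 1000 = 50.682 permil
(The approximation ε ≈ δ_A − δ_B would give 47.97 permil.)

50.68 permil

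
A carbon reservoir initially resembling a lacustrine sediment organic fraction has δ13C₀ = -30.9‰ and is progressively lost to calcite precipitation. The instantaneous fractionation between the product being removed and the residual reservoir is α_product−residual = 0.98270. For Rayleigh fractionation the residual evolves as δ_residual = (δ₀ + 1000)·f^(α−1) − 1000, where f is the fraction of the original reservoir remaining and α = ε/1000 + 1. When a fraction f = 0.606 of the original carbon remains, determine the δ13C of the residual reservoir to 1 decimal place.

Rayleigh residual: δ_res = (δ₀ + 1000)·f^(α−1) − 1000
α − 1 = -0.01730
f^(α−1) = 0.606^(-0.01730) = 1.008703
δ_res = (-30.9 + 1000) × 1.008703 − 1000 = 977.534 − 1000 = -22.47‰

-22.5‰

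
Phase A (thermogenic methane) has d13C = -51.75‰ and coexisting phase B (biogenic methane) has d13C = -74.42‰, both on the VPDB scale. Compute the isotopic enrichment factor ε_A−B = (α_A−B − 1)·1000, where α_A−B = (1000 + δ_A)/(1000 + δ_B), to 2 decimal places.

24.49‰

α_A−B = (1000 + -51.75) / (1000 + -74.42) = 948.25 / 925.58 = 1.024493
ε_A−B = (1.024493 − 1) × 1000 = 24.493‰
(The approximation ε ≈ δ_A − δ_B would give 22.67‰.)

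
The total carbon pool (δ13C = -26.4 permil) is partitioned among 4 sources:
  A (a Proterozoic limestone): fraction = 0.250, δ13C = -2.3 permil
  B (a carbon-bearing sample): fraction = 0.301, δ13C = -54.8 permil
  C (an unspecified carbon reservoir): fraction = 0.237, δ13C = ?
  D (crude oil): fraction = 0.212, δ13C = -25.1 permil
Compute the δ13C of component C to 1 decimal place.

-16.9 permil

Isotope mass balance: δ_bulk = Σ fᵢ·δᵢ.
-26.4 = 0.250×(-2.3) + 0.301×(-54.8) + 0.237×δ_C + 0.212×(-25.1)
0.237·δ_C = -26.4 − (-22.391) = -4.009
δ_C = -4.009 / 0.237 = -16.92 permil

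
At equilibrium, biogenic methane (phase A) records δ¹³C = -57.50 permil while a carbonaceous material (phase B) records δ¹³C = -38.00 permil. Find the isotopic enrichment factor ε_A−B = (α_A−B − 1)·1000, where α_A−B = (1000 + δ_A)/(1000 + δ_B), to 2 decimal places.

-20.27 permil

α_A−B = (1000 + -57.50) / (1000 + -38.00) = 942.50 / 962.00 = 0.979730
ε_A−B = (0.979730 − 1) × 1000 = -20.270 permil
(The approximation ε ≈ δ_A − δ_B would give -19.50 permil.)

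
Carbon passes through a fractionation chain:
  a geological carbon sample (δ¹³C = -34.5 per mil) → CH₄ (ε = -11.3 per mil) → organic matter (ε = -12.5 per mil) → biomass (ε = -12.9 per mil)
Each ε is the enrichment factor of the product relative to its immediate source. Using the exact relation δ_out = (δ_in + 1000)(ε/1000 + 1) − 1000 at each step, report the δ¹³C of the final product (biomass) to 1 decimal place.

step 1: δ = (-34.50 + 1000)·(-11.3/1000 + 1) − 1000 = -45.41 per mil
step 2: δ = (-45.41 + 1000)·(-12.5/1000 + 1) − 1000 = -57.34 per mil
step 3: δ = (-57.34 + 1000)·(-12.9/1000 + 1) − 1000 = -69.50 per mil

-69.5 per mil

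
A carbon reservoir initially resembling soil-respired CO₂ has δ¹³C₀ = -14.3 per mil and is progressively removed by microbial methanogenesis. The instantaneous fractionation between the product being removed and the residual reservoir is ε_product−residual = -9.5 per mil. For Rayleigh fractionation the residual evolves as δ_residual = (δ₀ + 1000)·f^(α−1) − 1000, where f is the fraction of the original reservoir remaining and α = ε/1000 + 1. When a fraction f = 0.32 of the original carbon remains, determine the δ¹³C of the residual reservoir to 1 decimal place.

Rayleigh residual: δ_res = (δ₀ + 1000)·f^(α−1) − 1000
α = ε/1000 + 1 = 0.99050, so α − 1 = -0.00950
f^(α−1) = 0.32^(-0.00950) = 1.010883
δ_res = (-14.3 + 1000) × 1.010883 − 1000 = 996.428 − 1000 = -3.57 per mil

-3.6 per mil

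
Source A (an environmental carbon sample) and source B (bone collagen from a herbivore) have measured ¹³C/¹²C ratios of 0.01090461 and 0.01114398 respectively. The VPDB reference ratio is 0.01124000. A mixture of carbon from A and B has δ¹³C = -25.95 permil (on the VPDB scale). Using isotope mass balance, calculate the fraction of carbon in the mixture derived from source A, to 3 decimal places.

δ_A = (0.01090461/0.01124000 − 1)×1000 = (0.970161 − 1)×1000 = -29.839 permil
δ_B = (0.01114398/0.01124000 − 1)×1000 = (0.991457 − 1)×1000 = -8.543 permil
f_A = (δ_mix − δ_B)/(δ_A − δ_B) = (-25.95 − (-8.543))/(-29.839 − (-8.543))
f_A = -17.407 / -21.296 = 0.8174

0.817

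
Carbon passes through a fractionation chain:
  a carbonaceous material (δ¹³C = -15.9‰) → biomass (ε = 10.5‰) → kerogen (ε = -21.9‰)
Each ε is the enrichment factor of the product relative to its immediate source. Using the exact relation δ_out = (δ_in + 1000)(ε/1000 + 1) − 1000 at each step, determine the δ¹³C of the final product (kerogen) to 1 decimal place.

step 1: δ = (-15.90 + 1000)·(10.5/1000 + 1) − 1000 = -5.57‰
step 2: δ = (-5.57 + 1000)·(-21.9/1000 + 1) − 1000 = -27.35‰

-27.3‰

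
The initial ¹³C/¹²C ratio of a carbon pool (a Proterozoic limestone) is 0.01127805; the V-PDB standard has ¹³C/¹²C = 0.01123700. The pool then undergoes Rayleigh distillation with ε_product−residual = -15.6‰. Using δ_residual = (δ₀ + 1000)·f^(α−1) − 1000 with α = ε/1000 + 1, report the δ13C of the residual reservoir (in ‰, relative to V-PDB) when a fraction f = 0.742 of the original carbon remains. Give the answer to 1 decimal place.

8.3‰

δ₀ = (0.01127805/0.01123700 − 1)×1000 = (1.003653 − 1)×1000 = 3.653‰
α − 1 = ε/1000 = -0.0156
f^(α−1) = 0.742^(-0.0156) = 1.004666
δ_res = (3.653 + 1000) × 1.004666 − 1000 = 1008.336 − 1000 = 8.34‰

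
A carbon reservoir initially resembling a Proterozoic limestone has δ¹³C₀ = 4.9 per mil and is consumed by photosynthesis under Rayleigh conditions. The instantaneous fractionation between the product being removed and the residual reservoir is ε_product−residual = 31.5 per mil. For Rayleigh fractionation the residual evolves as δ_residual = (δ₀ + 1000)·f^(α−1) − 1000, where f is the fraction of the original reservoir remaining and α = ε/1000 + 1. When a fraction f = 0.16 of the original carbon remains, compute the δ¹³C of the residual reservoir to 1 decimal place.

-51.5 per mil

Rayleigh residual: δ_res = (δ₀ + 1000)·f^(α−1) − 1000
α = ε/1000 + 1 = 1.03150, so α − 1 = 0.03150
f^(α−1) = 0.16^(0.03150) = 0.943908
δ_res = (4.9 + 1000) × 0.943908 − 1000 = 948.533 − 1000 = -51.47 per mil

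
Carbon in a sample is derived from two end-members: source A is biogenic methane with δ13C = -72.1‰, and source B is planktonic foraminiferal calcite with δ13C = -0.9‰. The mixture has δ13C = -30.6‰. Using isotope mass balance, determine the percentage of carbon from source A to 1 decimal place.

41.7%

δ_mix = f_A·δ_A + (1 − f_A)·δ_B  ⇒  f_A = (δ_mix − δ_B)/(δ_A − δ_B)
f_A = (-30.6 − (-0.9)) / (-72.1 − (-0.9))
f_A = -29.7 / -71.2 = 0.4171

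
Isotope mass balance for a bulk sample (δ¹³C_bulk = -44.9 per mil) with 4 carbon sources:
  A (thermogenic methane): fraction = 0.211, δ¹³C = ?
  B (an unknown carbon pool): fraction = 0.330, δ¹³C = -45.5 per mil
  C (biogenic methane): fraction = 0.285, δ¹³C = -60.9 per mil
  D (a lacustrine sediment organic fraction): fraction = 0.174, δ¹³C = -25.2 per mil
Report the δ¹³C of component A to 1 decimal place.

-38.6 per mil

Isotope mass balance: δ_bulk = Σ fᵢ·δᵢ.
-44.9 = 0.211×δ_A + 0.330×(-45.5) + 0.285×(-60.9) + 0.174×(-25.2)
0.211·δ_A = -44.9 − (-36.756) = -8.144
δ_A = -8.144 / 0.211 = -38.60 per mil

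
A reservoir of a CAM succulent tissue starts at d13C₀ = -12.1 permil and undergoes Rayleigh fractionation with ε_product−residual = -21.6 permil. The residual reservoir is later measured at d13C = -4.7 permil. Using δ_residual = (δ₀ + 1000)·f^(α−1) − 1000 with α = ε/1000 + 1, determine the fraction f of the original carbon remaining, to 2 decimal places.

α − 1 = ε/1000 = -0.0216
(δ_res + 1000)/(δ₀ + 1000) = (-4.7 + 1000)/(-12.1 + 1000) = 995.3/987.9 = 1.007491
f = 1.007491^(1/-0.0216) = exp(ln(1.007491)/-0.0216) = exp(0.00746/-0.0216)
f = exp(-0.3455) = 0.7079

0.71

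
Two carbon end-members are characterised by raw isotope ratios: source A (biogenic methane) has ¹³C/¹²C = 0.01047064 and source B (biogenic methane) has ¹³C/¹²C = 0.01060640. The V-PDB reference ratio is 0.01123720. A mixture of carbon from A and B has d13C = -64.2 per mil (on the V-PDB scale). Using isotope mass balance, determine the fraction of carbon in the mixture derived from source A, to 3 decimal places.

δ_A = (0.01047064/0.01123720 − 1)×1000 = (0.931784 − 1)×1000 = -68.216 per mil
δ_B = (0.01060640/0.01123720 − 1)×1000 = (0.943865 − 1)×1000 = -56.135 per mil
f_A = (δ_mix − δ_B)/(δ_A − δ_B) = (-64.2 − (-56.135))/(-68.216 − (-56.135))
f_A = -8.065 / -12.081 = 0.6676

0.668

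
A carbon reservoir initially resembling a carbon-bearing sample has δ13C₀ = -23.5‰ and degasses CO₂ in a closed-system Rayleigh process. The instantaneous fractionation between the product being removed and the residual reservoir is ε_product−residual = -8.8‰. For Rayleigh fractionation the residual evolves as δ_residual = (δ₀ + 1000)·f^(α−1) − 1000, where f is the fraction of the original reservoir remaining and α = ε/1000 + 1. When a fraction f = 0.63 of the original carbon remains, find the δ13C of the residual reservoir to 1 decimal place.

Rayleigh residual: δ_res = (δ₀ + 1000)·f^(α−1) − 1000
α = ε/1000 + 1 = 0.99120, so α − 1 = -0.00880
f^(α−1) = 0.63^(-0.00880) = 1.004074
δ_res = (-23.5 + 1000) × 1.004074 − 1000 = 980.478 − 1000 = -19.52‰

-19.5‰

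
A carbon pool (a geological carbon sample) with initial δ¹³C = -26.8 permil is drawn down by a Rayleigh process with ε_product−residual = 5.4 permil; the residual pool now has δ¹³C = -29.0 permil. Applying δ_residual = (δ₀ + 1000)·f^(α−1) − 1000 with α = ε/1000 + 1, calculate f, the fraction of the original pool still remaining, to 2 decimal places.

0.66

α − 1 = ε/1000 = 0.0054
(δ_res + 1000)/(δ₀ + 1000) = (-29.0 + 1000)/(-26.8 + 1000) = 971.0/973.2 = 0.997739
f = 0.997739^(1/0.0054) = exp(ln(0.997739)/0.0054) = exp(-0.00226/0.0054)
f = exp(-0.4191) = 0.6576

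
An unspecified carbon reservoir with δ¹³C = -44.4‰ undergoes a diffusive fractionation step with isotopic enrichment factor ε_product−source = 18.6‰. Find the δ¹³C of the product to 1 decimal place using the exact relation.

-26.6‰

Exactly, δ_product = (δ_source + 1000)·(ε/1000 + 1) − 1000.
δ_product = (-44.4 + 1000) × (18.6/1000 + 1) − 1000
δ_product = -26.63‰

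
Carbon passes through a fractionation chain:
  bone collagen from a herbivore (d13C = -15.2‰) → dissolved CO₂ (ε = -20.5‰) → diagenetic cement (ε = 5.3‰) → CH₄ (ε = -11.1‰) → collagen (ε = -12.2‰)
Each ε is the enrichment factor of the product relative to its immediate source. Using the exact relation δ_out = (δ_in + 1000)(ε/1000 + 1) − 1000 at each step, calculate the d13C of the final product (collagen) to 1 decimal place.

step 1: δ = (-15.20 + 1000)·(-20.5/1000 + 1) − 1000 = -35.39‰
step 2: δ = (-35.39 + 1000)·(5.3/1000 + 1) − 1000 = -30.28‰
step 3: δ = (-30.28 + 1000)·(-11.1/1000 + 1) − 1000 = -41.04‰
step 4: δ = (-41.04 + 1000)·(-12.2/1000 + 1) − 1000 = -52.74‰

-52.7‰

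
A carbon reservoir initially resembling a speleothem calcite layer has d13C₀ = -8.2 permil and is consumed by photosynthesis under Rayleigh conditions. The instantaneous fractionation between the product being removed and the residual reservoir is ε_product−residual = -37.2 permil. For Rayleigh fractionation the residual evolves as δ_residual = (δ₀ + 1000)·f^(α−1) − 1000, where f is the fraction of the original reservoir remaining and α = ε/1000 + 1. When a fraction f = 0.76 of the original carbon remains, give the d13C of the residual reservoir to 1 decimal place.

Rayleigh residual: δ_res = (δ₀ + 1000)·f^(α−1) − 1000
α = ε/1000 + 1 = 0.96280, so α − 1 = -0.03720
f^(α−1) = 0.76^(-0.03720) = 1.010261
δ_res = (-8.2 + 1000) × 1.010261 − 1000 = 1001.977 − 1000 = 1.98 permil

2.0 permil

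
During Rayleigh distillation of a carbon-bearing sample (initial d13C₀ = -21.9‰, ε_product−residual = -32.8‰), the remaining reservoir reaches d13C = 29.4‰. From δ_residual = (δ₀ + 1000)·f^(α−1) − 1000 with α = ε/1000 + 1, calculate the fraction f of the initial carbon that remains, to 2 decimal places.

α − 1 = ε/1000 = -0.0328
(δ_res + 1000)/(δ₀ + 1000) = (29.4 + 1000)/(-21.9 + 1000) = 1029.4/978.1 = 1.052449
f = 1.052449^(1/-0.0328) = exp(ln(1.052449)/-0.0328) = exp(0.05112/-0.0328)
f = exp(-1.5585) = 0.2104

0.21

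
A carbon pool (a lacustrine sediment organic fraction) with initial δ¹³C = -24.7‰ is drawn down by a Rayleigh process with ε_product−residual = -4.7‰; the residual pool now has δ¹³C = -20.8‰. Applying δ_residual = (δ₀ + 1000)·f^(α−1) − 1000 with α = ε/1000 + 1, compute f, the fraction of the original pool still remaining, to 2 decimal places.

0.43

α − 1 = ε/1000 = -0.0047
(δ_res + 1000)/(δ₀ + 1000) = (-20.8 + 1000)/(-24.7 + 1000) = 979.2/975.3 = 1.003999
f = 1.003999^(1/-0.0047) = exp(ln(1.003999)/-0.0047) = exp(0.00399/-0.0047)
f = exp(-0.8491) = 0.4278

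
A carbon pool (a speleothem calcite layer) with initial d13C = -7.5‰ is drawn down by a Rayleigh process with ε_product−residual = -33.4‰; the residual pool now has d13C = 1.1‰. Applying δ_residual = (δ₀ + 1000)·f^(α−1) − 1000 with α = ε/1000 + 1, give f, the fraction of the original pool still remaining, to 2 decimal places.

0.77

α − 1 = ε/1000 = -0.0334
(δ_res + 1000)/(δ₀ + 1000) = (1.1 + 1000)/(-7.5 + 1000) = 1001.1/992.5 = 1.008665
f = 1.008665^(1/-0.0334) = exp(ln(1.008665)/-0.0334) = exp(0.00863/-0.0334)
f = exp(-0.2583) = 0.7724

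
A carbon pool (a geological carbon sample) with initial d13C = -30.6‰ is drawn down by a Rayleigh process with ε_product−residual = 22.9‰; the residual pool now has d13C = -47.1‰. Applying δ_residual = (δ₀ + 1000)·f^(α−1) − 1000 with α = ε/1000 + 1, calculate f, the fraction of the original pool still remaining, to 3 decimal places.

α − 1 = ε/1000 = 0.0229
(δ_res + 1000)/(δ₀ + 1000) = (-47.1 + 1000)/(-30.6 + 1000) = 952.9/969.4 = 0.982979
f = 0.982979^(1/0.0229) = exp(ln(0.982979)/0.0229) = exp(-0.01717/0.0229)
f = exp(-0.7497) = 0.4725

0.473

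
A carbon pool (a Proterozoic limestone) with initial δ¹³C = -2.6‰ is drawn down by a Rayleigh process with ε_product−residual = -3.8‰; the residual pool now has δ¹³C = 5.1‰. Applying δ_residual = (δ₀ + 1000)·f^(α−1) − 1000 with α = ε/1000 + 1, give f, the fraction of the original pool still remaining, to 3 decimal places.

α − 1 = ε/1000 = -0.0038
(δ_res + 1000)/(δ₀ + 1000) = (5.1 + 1000)/(-2.6 + 1000) = 1005.1/997.4 = 1.007720
f = 1.007720^(1/-0.0038) = exp(ln(1.007720)/-0.0038) = exp(0.00769/-0.0038)
f = exp(-2.0238) = 0.1322

0.132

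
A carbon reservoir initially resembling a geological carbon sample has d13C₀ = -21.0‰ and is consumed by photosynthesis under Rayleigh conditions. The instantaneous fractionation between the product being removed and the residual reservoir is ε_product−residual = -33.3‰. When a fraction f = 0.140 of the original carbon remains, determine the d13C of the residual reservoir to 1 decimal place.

45.2‰

Rayleigh residual: δ_res = (δ₀ + 1000)·f^(α−1) − 1000
α = ε/1000 + 1 = 0.96670, so α − 1 = -0.03330
f^(α−1) = 0.140^(-0.03330) = 1.067662
δ_res = (-21.0 + 1000) × 1.067662 − 1000 = 1045.241 − 1000 = 45.24‰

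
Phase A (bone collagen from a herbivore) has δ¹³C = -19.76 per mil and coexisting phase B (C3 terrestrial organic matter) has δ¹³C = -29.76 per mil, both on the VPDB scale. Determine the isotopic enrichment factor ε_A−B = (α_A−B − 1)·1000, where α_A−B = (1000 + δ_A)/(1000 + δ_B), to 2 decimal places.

10.31 per mil

α_A−B = (1000 + -19.76) / (1000 + -29.76) = 980.24 / 970.24 = 1.010307
ε_A−B = (1.010307 − 1) × 1000 = 10.307 per mil
(The approximation ε ≈ δ_A − δ_B would give 10.00 per mil.)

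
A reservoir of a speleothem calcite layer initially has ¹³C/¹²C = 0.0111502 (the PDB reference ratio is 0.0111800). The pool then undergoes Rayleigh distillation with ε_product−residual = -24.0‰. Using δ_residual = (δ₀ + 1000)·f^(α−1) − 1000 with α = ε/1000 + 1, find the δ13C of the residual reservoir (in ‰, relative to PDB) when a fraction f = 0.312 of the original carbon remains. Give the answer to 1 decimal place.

25.6‰

δ₀ = (0.0111502/0.0111800 − 1)×1000 = (0.997335 − 1)×1000 = -2.665‰
α − 1 = ε/1000 = -0.0240
f^(α−1) = 0.312^(-0.0240) = 1.028348
δ_res = (-2.665 + 1000) × 1.028348 − 1000 = 1025.607 − 1000 = 25.61‰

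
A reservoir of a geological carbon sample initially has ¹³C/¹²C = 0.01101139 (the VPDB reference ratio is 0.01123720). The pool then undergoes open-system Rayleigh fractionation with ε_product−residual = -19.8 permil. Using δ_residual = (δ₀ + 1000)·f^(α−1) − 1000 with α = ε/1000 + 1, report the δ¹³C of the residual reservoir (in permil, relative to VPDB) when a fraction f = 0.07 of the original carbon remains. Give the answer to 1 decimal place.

δ₀ = (0.01101139/0.01123720 − 1)×1000 = (0.979905 − 1)×1000 = -20.095 permil
α − 1 = ε/1000 = -0.0198
f^(α−1) = 0.07^(-0.0198) = 1.054064
δ_res = (-20.095 + 1000) × 1.054064 − 1000 = 1032.883 − 1000 = 32.88 permil

32.9 permil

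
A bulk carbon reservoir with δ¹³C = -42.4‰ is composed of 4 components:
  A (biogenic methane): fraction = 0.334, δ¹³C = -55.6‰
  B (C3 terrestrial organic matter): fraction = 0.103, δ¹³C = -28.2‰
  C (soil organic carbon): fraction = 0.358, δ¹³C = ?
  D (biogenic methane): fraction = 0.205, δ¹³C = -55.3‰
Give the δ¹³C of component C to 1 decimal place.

Isotope mass balance: δ_bulk = Σ fᵢ·δᵢ.
-42.4 = 0.334×(-55.6) + 0.103×(-28.2) + 0.358×δ_C + 0.205×(-55.3)
0.358·δ_C = -42.4 − (-32.812) = -9.588
δ_C = -9.588 / 0.358 = -26.78‰

-26.8‰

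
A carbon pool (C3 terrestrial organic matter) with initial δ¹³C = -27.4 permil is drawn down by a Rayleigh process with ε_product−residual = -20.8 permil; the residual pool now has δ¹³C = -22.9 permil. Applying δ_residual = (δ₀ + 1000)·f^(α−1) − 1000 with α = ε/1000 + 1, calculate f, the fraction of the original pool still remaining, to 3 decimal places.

0.801

α − 1 = ε/1000 = -0.0208
(δ_res + 1000)/(δ₀ + 1000) = (-22.9 + 1000)/(-27.4 + 1000) = 977.1/972.6 = 1.004627
f = 1.004627^(1/-0.0208) = exp(ln(1.004627)/-0.0208) = exp(0.00462/-0.0208)
f = exp(-0.2219) = 0.8010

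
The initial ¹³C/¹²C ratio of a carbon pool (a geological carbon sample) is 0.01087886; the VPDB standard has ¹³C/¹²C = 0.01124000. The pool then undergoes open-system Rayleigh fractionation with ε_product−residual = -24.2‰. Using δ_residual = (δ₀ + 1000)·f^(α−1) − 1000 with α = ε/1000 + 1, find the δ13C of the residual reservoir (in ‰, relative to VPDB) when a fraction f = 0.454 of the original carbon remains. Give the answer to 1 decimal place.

δ₀ = (0.01087886/0.01124000 − 1)×1000 = (0.967870 − 1)×1000 = -32.130‰
α − 1 = ε/1000 = -0.0242
f^(α−1) = 0.454^(-0.0242) = 1.019293
δ_res = (-32.130 + 1000) × 1.019293 − 1000 = 986.544 − 1000 = -13.46‰

-13.5‰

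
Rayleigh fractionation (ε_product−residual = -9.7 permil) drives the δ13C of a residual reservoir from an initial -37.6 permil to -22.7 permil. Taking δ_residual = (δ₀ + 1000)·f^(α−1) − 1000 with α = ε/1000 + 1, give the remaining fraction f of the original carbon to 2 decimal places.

0.21

α − 1 = ε/1000 = -0.0097
(δ_res + 1000)/(δ₀ + 1000) = (-22.7 + 1000)/(-37.6 + 1000) = 977.3/962.4 = 1.015482
f = 1.015482^(1/-0.0097) = exp(ln(1.015482)/-0.0097) = exp(0.01536/-0.0097)
f = exp(-1.5839) = 0.2052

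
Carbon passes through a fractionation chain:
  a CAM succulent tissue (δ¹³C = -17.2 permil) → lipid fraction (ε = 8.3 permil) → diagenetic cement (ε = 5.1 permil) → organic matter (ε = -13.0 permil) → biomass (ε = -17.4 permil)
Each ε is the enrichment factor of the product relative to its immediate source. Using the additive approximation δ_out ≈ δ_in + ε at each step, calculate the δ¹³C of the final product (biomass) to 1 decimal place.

step 1: δ ≈ -17.2 + (8.3) = -8.9 permil
step 2: δ ≈ -8.9 + (5.1) = -3.8 permil
step 3: δ ≈ -3.8 + (-13.0) = -16.8 permil
step 4: δ ≈ -16.8 + (-17.4) = -34.2 permil

-34.2 permil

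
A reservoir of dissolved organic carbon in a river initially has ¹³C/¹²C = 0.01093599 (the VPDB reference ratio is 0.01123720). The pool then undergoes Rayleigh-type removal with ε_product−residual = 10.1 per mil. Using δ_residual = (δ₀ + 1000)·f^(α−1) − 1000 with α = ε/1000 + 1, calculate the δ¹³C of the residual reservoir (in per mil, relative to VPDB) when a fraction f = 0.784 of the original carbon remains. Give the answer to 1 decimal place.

δ₀ = (0.01093599/0.01123720 − 1)×1000 = (0.973195 − 1)×1000 = -26.805 per mil
α − 1 = ε/1000 = 0.0101
f^(α−1) = 0.784^(0.0101) = 0.997545
δ_res = (-26.805 + 1000) × 0.997545 − 1000 = 970.806 − 1000 = -29.19 per mil

-29.2 per mil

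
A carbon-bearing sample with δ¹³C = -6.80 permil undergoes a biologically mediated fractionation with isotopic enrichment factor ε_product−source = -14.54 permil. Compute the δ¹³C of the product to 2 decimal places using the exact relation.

-21.24 permil

To first order, δ_product ≈ δ_source + ε = -21.34 permil.
Exactly, δ_product = (δ_source + 1000)·(ε/1000 + 1) − 1000.
δ_product = (-6.80 + 1000) × (-14.54/1000 + 1) − 1000
δ_product = -21.241 permil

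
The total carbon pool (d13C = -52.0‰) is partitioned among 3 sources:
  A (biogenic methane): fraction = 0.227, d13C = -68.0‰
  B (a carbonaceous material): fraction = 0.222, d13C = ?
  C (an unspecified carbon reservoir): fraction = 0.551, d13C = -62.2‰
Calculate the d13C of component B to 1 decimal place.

-10.3‰

Isotope mass balance: δ_bulk = Σ fᵢ·δᵢ.
-52.0 = 0.227×(-68.0) + 0.222×δ_B + 0.551×(-62.2)
0.222·δ_B = -52.0 − (-49.708) = -2.292
δ_B = -2.292 / 0.222 = -10.32‰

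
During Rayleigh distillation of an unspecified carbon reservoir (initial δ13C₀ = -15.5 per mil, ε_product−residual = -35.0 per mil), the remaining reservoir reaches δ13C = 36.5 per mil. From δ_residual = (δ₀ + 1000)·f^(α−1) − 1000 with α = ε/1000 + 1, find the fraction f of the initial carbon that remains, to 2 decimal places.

α − 1 = ε/1000 = -0.0350
(δ_res + 1000)/(δ₀ + 1000) = (36.5 + 1000)/(-15.5 + 1000) = 1036.5/984.5 = 1.052819
f = 1.052819^(1/-0.0350) = exp(ln(1.052819)/-0.0350) = exp(0.05147/-0.0350)
f = exp(-1.4706) = 0.2298

0.23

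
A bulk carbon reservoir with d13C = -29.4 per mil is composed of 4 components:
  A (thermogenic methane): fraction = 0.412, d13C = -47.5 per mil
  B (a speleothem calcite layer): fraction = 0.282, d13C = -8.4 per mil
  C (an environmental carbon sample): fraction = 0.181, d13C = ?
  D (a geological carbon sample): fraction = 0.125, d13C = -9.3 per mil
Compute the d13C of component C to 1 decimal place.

-34.8 per mil

Isotope mass balance: δ_bulk = Σ fᵢ·δᵢ.
-29.4 = 0.412×(-47.5) + 0.282×(-8.4) + 0.181×δ_C + 0.125×(-9.3)
0.181·δ_C = -29.4 − (-23.101) = -6.299
δ_C = -6.299 / 0.181 = -34.80 per mil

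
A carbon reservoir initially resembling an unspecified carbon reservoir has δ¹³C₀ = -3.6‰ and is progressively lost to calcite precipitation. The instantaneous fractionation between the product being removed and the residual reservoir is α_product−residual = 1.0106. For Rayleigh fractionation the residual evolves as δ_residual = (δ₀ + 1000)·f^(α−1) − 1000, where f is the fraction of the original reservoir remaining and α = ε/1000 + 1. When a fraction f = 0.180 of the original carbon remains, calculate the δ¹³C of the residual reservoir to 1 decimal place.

-21.5‰

Rayleigh residual: δ_res = (δ₀ + 1000)·f^(α−1) − 1000
α − 1 = 0.01060
f^(α−1) = 0.180^(0.01060) = 0.981987
δ_res = (-3.6 + 1000) × 0.981987 − 1000 = 978.452 − 1000 = -21.55‰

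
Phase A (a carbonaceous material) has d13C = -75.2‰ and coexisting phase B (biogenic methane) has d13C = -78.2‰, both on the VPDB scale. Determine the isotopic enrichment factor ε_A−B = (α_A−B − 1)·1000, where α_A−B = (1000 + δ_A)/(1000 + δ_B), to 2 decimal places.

α_A−B = (1000 + -75.2) / (1000 + -78.2) = 924.8 / 921.8 = 1.003255
ε_A−B = (1.003255 − 1) × 1000 = 3.255‰
(The approximation ε ≈ δ_A − δ_B would give 3.0‰.)

3.25‰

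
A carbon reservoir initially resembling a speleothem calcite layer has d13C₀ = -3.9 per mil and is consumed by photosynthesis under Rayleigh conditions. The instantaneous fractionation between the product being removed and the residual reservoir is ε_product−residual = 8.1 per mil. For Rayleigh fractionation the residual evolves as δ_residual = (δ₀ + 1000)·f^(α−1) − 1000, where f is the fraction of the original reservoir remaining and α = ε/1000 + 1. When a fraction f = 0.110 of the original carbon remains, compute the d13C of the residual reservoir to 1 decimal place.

Rayleigh residual: δ_res = (δ₀ + 1000)·f^(α−1) − 1000
α = ε/1000 + 1 = 1.00810, so α − 1 = 0.00810
f^(α−1) = 0.110^(0.00810) = 0.982280
δ_res = (-3.9 + 1000) × 0.982280 − 1000 = 978.449 − 1000 = -21.55 per mil

-21.6 per mil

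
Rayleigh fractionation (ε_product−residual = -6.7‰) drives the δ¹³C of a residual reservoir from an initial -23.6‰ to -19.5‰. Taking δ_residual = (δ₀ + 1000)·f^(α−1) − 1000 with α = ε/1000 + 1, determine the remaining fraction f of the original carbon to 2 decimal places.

0.54

α − 1 = ε/1000 = -0.0067
(δ_res + 1000)/(δ₀ + 1000) = (-19.5 + 1000)/(-23.6 + 1000) = 980.5/976.4 = 1.004199
f = 1.004199^(1/-0.0067) = exp(ln(1.004199)/-0.0067) = exp(0.00419/-0.0067)
f = exp(-0.6254) = 0.5350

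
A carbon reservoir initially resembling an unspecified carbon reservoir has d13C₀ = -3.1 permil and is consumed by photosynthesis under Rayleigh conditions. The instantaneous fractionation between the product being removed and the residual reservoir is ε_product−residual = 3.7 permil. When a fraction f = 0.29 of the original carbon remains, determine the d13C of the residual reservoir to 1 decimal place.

Rayleigh residual: δ_res = (δ₀ + 1000)·f^(α−1) − 1000
α = ε/1000 + 1 = 1.00370, so α − 1 = 0.00370
f^(α−1) = 0.29^(0.00370) = 0.995430
δ_res = (-3.1 + 1000) × 0.995430 − 1000 = 992.345 − 1000 = -7.66 permil

-7.7 permil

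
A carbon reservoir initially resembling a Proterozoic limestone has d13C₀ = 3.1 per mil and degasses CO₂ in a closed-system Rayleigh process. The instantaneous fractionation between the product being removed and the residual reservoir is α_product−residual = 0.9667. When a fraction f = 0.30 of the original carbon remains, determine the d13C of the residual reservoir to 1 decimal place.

44.1 per mil

Rayleigh residual: δ_res = (δ₀ + 1000)·f^(α−1) − 1000
α − 1 = -0.03330
f^(α−1) = 0.30^(-0.03330) = 1.040907
δ_res = (3.1 + 1000) × 1.040907 − 1000 = 1044.134 − 1000 = 44.13 per mil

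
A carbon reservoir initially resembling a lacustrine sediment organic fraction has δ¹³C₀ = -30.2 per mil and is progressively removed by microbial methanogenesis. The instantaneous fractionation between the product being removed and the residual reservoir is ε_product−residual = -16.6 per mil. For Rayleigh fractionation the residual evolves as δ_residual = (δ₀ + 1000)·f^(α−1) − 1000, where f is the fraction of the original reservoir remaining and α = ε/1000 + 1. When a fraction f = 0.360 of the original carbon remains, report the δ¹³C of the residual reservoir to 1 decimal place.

Rayleigh residual: δ_res = (δ₀ + 1000)·f^(α−1) − 1000
α = ε/1000 + 1 = 0.98340, so α − 1 = -0.01660
f^(α−1) = 0.360^(-0.01660) = 1.017104
δ_res = (-30.2 + 1000) × 1.017104 − 1000 = 986.387 − 1000 = -13.61 per mil

-13.6 per mil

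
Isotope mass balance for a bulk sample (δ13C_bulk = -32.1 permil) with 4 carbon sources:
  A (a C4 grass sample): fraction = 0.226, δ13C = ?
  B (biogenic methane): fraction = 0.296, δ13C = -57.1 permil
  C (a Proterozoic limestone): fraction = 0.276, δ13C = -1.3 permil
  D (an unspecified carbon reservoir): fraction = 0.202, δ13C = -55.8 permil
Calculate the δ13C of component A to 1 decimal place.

Isotope mass balance: δ_bulk = Σ fᵢ·δᵢ.
-32.1 = 0.226×δ_A + 0.296×(-57.1) + 0.276×(-1.3) + 0.202×(-55.8)
0.226·δ_A = -32.1 − (-28.532) = -3.568
δ_A = -3.568 / 0.226 = -15.79 permil

-15.8 permil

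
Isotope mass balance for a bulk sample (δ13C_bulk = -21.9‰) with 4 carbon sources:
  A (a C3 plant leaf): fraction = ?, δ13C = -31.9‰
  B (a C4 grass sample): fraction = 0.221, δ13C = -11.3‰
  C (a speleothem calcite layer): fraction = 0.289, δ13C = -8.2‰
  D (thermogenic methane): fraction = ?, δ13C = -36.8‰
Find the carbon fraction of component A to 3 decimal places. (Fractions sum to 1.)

Let f_A and f_D be the unknown fractions; fractions sum to 1 so f_A + f_D = 0.490.
Mass balance: Σ fᵢ·δᵢ = δ_bulk ⇒ f_A·(-31.9) + f_D·(-36.8) = -21.9 − (-4.867) = -17.033
Substitute f_D = 0.490 − f_A:
f_A·(-31.9 − -36.8) = -17.033 − 0.490×(-36.8) = 0.999
f_A = 0.999 / 4.9 = 0.2039

0.204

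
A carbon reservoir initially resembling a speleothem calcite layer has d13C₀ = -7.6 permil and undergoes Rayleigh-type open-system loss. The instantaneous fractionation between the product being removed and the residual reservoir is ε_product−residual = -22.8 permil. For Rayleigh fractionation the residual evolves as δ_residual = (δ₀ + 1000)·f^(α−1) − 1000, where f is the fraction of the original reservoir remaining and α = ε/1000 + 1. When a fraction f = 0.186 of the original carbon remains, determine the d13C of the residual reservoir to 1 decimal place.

Rayleigh residual: δ_res = (δ₀ + 1000)·f^(α−1) − 1000
α = ε/1000 + 1 = 0.97720, so α − 1 = -0.02280
f^(α−1) = 0.186^(-0.02280) = 1.039095
δ_res = (-7.6 + 1000) × 1.039095 − 1000 = 1031.198 − 1000 = 31.20 permil

31.2 permil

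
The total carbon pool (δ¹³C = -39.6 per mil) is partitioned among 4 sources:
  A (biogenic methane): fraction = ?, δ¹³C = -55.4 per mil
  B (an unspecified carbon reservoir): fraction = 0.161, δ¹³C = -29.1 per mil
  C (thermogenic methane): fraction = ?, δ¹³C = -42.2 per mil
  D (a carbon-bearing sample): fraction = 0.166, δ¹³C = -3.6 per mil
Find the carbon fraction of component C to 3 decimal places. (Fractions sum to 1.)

Let f_C and f_A be the unknown fractions; fractions sum to 1 so f_C + f_A = 0.673.
Mass balance: Σ fᵢ·δᵢ = δ_bulk ⇒ f_C·(-42.2) + f_A·(-55.4) = -39.6 − (-5.283) = -34.317
Substitute f_A = 0.673 − f_C:
f_C·(-42.2 − -55.4) = -34.317 − 0.673×(-55.4) = 2.967
f_C = 2.967 / 13.2 = 0.2248

0.225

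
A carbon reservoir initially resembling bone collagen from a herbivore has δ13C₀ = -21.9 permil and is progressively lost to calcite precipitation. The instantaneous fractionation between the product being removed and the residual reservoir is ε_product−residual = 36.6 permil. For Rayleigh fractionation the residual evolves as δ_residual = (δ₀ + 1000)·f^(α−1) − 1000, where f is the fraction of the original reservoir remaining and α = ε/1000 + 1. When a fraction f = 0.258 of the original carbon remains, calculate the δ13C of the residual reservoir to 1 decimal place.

-69.2 permil

Rayleigh residual: δ_res = (δ₀ + 1000)·f^(α−1) − 1000
α = ε/1000 + 1 = 1.03660, so α − 1 = 0.03660
f^(α−1) = 0.258^(0.03660) = 0.951624
δ_res = (-21.9 + 1000) × 0.951624 − 1000 = 930.783 − 1000 = -69.22 permil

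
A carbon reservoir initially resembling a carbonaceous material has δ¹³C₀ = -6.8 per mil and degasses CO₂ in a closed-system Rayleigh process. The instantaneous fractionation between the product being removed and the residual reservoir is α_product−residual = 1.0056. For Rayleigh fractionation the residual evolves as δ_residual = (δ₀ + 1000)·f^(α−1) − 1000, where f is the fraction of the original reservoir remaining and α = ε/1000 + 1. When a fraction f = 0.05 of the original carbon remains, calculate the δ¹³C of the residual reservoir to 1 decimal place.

-23.3 per mil

Rayleigh residual: δ_res = (δ₀ + 1000)·f^(α−1) − 1000
α − 1 = 0.00560
f^(α−1) = 0.05^(0.00560) = 0.983364
δ_res = (-6.8 + 1000) × 0.983364 − 1000 = 976.677 − 1000 = -23.32 per mil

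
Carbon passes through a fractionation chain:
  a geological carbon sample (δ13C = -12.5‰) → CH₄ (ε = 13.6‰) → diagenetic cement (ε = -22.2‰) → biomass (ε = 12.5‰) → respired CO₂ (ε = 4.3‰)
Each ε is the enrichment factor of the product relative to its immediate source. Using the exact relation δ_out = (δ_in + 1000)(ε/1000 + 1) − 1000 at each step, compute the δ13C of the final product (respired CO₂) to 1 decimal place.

step 1: δ = (-12.50 + 1000)·(13.6/1000 + 1) − 1000 = 0.93‰
step 2: δ = (0.93 + 1000)·(-22.2/1000 + 1) − 1000 = -21.29‰
step 3: δ = (-21.29 + 1000)·(12.5/1000 + 1) − 1000 = -9.06‰
step 4: δ = (-9.06 + 1000)·(4.3/1000 + 1) − 1000 = -4.80‰

-4.8‰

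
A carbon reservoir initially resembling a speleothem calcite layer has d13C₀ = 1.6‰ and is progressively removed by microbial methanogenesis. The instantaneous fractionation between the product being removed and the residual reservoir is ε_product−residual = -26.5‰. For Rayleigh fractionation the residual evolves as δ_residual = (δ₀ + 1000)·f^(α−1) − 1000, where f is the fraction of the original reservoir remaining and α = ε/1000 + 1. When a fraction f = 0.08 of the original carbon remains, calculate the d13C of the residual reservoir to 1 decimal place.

Rayleigh residual: δ_res = (δ₀ + 1000)·f^(α−1) − 1000
α = ε/1000 + 1 = 0.97350, so α − 1 = -0.02650
f^(α−1) = 0.08^(-0.02650) = 1.069223
δ_res = (1.6 + 1000) × 1.069223 − 1000 = 1070.933 − 1000 = 70.93‰

70.9‰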